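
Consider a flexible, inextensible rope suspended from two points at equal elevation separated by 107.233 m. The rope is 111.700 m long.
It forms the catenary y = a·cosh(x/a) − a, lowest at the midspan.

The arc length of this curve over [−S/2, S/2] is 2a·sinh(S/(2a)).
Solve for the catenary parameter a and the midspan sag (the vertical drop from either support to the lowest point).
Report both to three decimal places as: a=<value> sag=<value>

a=107.909 sag=13.596

seed: a₀ = √(S³/(24(L−S))) = √(107.233³/(24·4.467)) = 107.245502
iter 1: u=0.499942  f(a)=+5.616e-02  f'(a)=-8.540e-02  a ← 107.245502 − (+5.616e-02/-8.540e-02) = 107.903050
iter 2: u=0.496895  f(a)=+5.207e-04  f'(a)=-8.383e-02  a ← 107.903050 − (+5.207e-04/-8.383e-02) = 107.909261
iter 3: u=0.496867  f(a)=+4.569e-08  f'(a)=-8.381e-02  a ← 107.909261 − (+4.569e-08/-8.381e-02) = 107.909262
iter 4: u=0.496867  f(a)=+1.421e-14  f'(a)=-8.381e-02  a ← 107.909262 − (+1.421e-14/-8.381e-02) = 107.909262
converged: |Δa| < 1e-12 after 4 iterations
sag = a·(cosh(S/(2a)) − 1) = 107.909262·(cosh(0.496867) − 1) = 13.596422
T_max/T_min = cosh(S/(2a)) = 1.125999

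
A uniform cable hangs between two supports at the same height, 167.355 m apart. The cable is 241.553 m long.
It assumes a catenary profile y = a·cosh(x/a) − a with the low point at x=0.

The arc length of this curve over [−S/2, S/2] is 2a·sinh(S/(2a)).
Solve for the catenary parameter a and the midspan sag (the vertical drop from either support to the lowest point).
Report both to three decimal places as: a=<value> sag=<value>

a=54.419 sag=78.051

seed: a₀ = √(S³/(24(L−S))) = √(167.355³/(24·74.198)) = 51.304601
iter 1: u=1.630994  f(a)=+1.052e+01  f'(a)=-3.739e+00  a ← 51.304601 − (+1.052e+01/-3.739e+00) = 54.117771
iter 2: u=1.546211  f(a)=+9.270e-01  f'(a)=-3.106e+00  a ← 54.117771 − (+9.270e-01/-3.106e+00) = 54.416218
iter 3: u=1.537731  f(a)=+8.740e-03  f'(a)=-3.048e+00  a ← 54.416218 − (+8.740e-03/-3.048e+00) = 54.419086
iter 4: u=1.537650  f(a)=+7.930e-07  f'(a)=-3.047e+00  a ← 54.419086 − (+7.930e-07/-3.047e+00) = 54.419086
iter 5: u=1.537650  f(a)=+2.842e-14  f'(a)=-3.047e+00  a ← 54.419086 − (+2.842e-14/-3.047e+00) = 54.419086
converged: |Δa| < 1e-12 after 5 iterations
sag = a·(cosh(S/(2a)) − 1) = 54.419086·(cosh(1.537650) − 1) = 78.051288
T_max/T_min = cosh(S/(2a)) = 2.434263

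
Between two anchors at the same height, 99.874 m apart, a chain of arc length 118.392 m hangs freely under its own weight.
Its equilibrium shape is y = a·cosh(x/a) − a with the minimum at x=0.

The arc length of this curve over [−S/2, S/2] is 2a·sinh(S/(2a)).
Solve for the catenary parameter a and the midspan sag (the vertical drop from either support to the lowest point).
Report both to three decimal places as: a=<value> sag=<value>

a=48.609 sag=27.987

seed: a₀ = √(S³/(24(L−S))) = √(99.874³/(24·18.518)) = 47.345205
iter 1: u=1.054742  f(a)=+1.058e+00  f'(a)=-8.728e-01  a ← 47.345205 − (+1.058e+00/-8.728e-01) = 48.557105
iter 2: u=1.028418  f(a)=+4.197e-02  f'(a)=-8.048e-01  a ← 48.557105 − (+4.197e-02/-8.048e-01) = 48.609261
iter 3: u=1.027315  f(a)=+7.215e-05  f'(a)=-8.020e-01  a ← 48.609261 − (+7.215e-05/-8.020e-01) = 48.609351
iter 4: u=1.027313  f(a)=+2.139e-10  f'(a)=-8.020e-01  a ← 48.609351 − (+2.139e-10/-8.020e-01) = 48.609351
iter 5: u=1.027313  f(a)=+1.421e-14  f'(a)=-8.020e-01  a ← 48.609351 − (+1.421e-14/-8.020e-01) = 48.609351
converged: |Δa| < 1e-12 after 5 iterations
sag = a·(cosh(S/(2a)) − 1) = 48.609351·(cosh(1.027313) − 1) = 27.987225
T_max/T_min = cosh(S/(2a)) = 1.575758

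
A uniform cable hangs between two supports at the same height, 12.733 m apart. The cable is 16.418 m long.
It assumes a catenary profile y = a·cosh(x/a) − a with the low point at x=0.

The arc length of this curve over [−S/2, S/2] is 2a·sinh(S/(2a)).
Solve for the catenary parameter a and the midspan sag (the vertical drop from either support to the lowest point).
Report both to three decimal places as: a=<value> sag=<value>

seed: a₀ = √(S³/(24(L−S))) = √(12.733³/(24·3.685)) = 4.831386
iter 1: u=1.317738  f(a)=+3.335e-01  f'(a)=-1.807e+00  a ← 4.831386 − (+3.335e-01/-1.807e+00) = 5.015910
iter 2: u=1.269261  f(a)=+2.006e-02  f'(a)=-1.596e+00  a ← 5.015910 − (+2.006e-02/-1.596e+00) = 5.028479
iter 3: u=1.266089  f(a)=+8.283e-05  f'(a)=-1.583e+00  a ← 5.028479 − (+8.283e-05/-1.583e+00) = 5.028531
iter 4: u=1.266075  f(a)=+1.425e-09  f'(a)=-1.583e+00  a ← 5.028531 − (+1.425e-09/-1.583e+00) = 5.028531
iter 5: u=1.266075  f(a)=-3.553e-15  f'(a)=-1.583e+00  a ← 5.028531 − (-3.553e-15/-1.583e+00) = 5.028531
converged: |Δa| < 1e-12 after 5 iterations
sag = a·(cosh(S/(2a)) − 1) = 5.028531·(cosh(1.266075) − 1) = 4.598192
T_max/T_min = cosh(S/(2a)) = 1.914421

a=5.029 sag=4.598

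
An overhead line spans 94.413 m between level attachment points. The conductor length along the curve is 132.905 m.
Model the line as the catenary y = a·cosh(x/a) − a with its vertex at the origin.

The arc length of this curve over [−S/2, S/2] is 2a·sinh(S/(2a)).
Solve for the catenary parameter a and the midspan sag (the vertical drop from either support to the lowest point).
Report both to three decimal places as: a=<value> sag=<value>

seed: a₀ = √(S³/(24(L−S))) = √(94.413³/(24·38.492)) = 30.182613
iter 1: u=1.564030  f(a)=+4.992e+00  f'(a)=-3.232e+00  a ← 30.182613 − (+4.992e+00/-3.232e+00) = 31.727263
iter 2: u=1.487884  f(a)=+4.088e-01  f'(a)=-2.722e+00  a ← 31.727263 − (+4.088e-01/-2.722e+00) = 31.877435
iter 3: u=1.480875  f(a)=+3.282e-03  f'(a)=-2.679e+00  a ← 31.877435 − (+3.282e-03/-2.679e+00) = 31.878660
iter 4: u=1.480818  f(a)=+2.153e-07  f'(a)=-2.678e+00  a ← 31.878660 − (+2.153e-07/-2.678e+00) = 31.878661
iter 5: u=1.480818  f(a)=+2.842e-14  f'(a)=-2.678e+00  a ← 31.878661 − (+2.842e-14/-2.678e+00) = 31.878661
converged: |Δa| < 1e-12 after 5 iterations
sag = a·(cosh(S/(2a)) − 1) = 31.878661·(cosh(1.480818) − 1) = 41.824689
T_max/T_min = cosh(S/(2a)) = 2.311996

a=31.879 sag=41.825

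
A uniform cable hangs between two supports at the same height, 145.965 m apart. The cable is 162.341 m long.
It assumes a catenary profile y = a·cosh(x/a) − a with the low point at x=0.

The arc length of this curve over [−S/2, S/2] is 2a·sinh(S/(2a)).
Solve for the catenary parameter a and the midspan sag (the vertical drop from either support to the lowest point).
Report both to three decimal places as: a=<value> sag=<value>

seed: a₀ = √(S³/(24(L−S))) = √(145.965³/(24·16.376)) = 88.953607
iter 1: u=0.820456  f(a)=+5.601e-01  f'(a)=-3.936e-01  a ← 88.953607 − (+5.601e-01/-3.936e-01) = 90.376672
iter 2: u=0.807537  f(a)=+1.372e-02  f'(a)=-3.745e-01  a ← 90.376672 − (+1.372e-02/-3.745e-01) = 90.413317
iter 3: u=0.807210  f(a)=+8.698e-06  f'(a)=-3.740e-01  a ← 90.413317 − (+8.698e-06/-3.740e-01) = 90.413340
iter 4: u=0.807209  f(a)=+3.496e-12  f'(a)=-3.740e-01  a ← 90.413340 − (+3.496e-12/-3.740e-01) = 90.413340
converged: |Δa| < 1e-12 after 4 iterations
sag = a·(cosh(S/(2a)) − 1) = 90.413340·(cosh(0.807209) − 1) = 31.090660
T_max/T_min = cosh(S/(2a)) = 1.343872

a=90.413 sag=31.091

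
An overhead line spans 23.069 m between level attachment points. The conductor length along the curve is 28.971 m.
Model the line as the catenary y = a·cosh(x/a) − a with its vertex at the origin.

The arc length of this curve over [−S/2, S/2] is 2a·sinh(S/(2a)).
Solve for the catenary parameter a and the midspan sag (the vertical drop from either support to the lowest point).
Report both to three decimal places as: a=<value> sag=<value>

a=9.648 sag=7.756

seed: a₀ = √(S³/(24(L−S))) = √(23.069³/(24·5.902)) = 9.309748
iter 1: u=1.238970  f(a)=+4.699e-01  f'(a)=-1.474e+00  a ← 9.309748 − (+4.699e-01/-1.474e+00) = 9.628647
iter 2: u=1.197936  f(a)=+2.522e-02  f'(a)=-1.319e+00  a ← 9.628647 − (+2.522e-02/-1.319e+00) = 9.647768
iter 3: u=1.195561  f(a)=+8.181e-05  f'(a)=-1.311e+00  a ← 9.647768 − (+8.181e-05/-1.311e+00) = 9.647831
iter 4: u=1.195554  f(a)=+8.667e-10  f'(a)=-1.311e+00  a ← 9.647831 − (+8.667e-10/-1.311e+00) = 9.647831
iter 5: u=1.195554  f(a)=+0.000e+00  f'(a)=-1.311e+00  a ← 9.647831 − (+0.000e+00/-1.311e+00) = 9.647831
converged: |Δa| < 1e-12 after 5 iterations
sag = a·(cosh(S/(2a)) − 1) = 9.647831·(cosh(1.195554) − 1) = 7.756489
T_max/T_min = cosh(S/(2a)) = 1.803962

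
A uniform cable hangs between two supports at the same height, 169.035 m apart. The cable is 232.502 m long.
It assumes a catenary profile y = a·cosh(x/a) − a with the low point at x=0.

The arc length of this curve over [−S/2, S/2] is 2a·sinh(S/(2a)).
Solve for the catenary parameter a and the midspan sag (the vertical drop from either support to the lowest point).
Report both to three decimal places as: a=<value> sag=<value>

a=59.242 sag=71.234

seed: a₀ = √(S³/(24(L−S))) = √(169.035³/(24·63.467)) = 56.309977
iter 1: u=1.500933  f(a)=+7.545e+00  f'(a)=-2.805e+00  a ← 56.309977 − (+7.545e+00/-2.805e+00) = 59.000033
iter 2: u=1.432499  f(a)=+5.743e-01  f'(a)=-2.392e+00  a ← 59.000033 − (+5.743e-01/-2.392e+00) = 59.240090
iter 3: u=1.426694  f(a)=+3.934e-03  f'(a)=-2.360e+00  a ← 59.240090 − (+3.934e-03/-2.360e+00) = 59.241757
iter 4: u=1.426654  f(a)=+1.874e-07  f'(a)=-2.360e+00  a ← 59.241757 − (+1.874e-07/-2.360e+00) = 59.241758
iter 5: u=1.426654  f(a)=-2.842e-14  f'(a)=-2.360e+00  a ← 59.241758 − (-2.842e-14/-2.360e+00) = 59.241758
converged: |Δa| < 1e-12 after 5 iterations
sag = a·(cosh(S/(2a)) − 1) = 59.241758·(cosh(1.426654) − 1) = 71.233837
T_max/T_min = cosh(S/(2a)) = 2.202426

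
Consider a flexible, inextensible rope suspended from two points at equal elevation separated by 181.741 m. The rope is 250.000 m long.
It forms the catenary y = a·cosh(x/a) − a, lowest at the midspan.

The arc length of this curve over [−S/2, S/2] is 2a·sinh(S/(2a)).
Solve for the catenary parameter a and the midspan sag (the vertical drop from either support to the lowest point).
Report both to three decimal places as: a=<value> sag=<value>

seed: a₀ = √(S³/(24(L−S))) = √(181.741³/(24·68.259)) = 60.533222
iter 1: u=1.501167  f(a)=+8.117e+00  f'(a)=-2.806e+00  a ← 60.533222 − (+8.117e+00/-2.806e+00) = 63.425793
iter 2: u=1.432706  f(a)=+6.181e-01  f'(a)=-2.394e+00  a ← 63.425793 − (+6.181e-01/-2.394e+00) = 63.684006
iter 3: u=1.426897  f(a)=+4.237e-03  f'(a)=-2.361e+00  a ← 63.684006 − (+4.237e-03/-2.361e+00) = 63.685800
iter 4: u=1.426857  f(a)=+2.021e-07  f'(a)=-2.361e+00  a ← 63.685800 − (+2.021e-07/-2.361e+00) = 63.685800
iter 5: u=1.426857  f(a)=+0.000e+00  f'(a)=-2.361e+00  a ← 63.685800 − (+0.000e+00/-2.361e+00) = 63.685800
converged: |Δa| < 1e-12 after 5 iterations
sag = a·(cosh(S/(2a)) − 1) = 63.685800·(cosh(1.426857) − 1) = 76.602764
T_max/T_min = cosh(S/(2a)) = 2.202823

a=63.686 sag=76.603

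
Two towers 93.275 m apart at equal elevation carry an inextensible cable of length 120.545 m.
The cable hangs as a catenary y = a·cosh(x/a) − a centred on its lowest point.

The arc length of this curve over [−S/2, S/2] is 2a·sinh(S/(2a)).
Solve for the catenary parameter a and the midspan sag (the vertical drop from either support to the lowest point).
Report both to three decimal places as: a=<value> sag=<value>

seed: a₀ = √(S³/(24(L−S))) = √(93.275³/(24·27.270)) = 35.212730
iter 1: u=1.324450  f(a)=+2.494e+00  f'(a)=-1.838e+00  a ← 35.212730 − (+2.494e+00/-1.838e+00) = 36.569621
iter 2: u=1.275307  f(a)=+1.514e-01  f'(a)=-1.621e+00  a ← 36.569621 − (+1.514e-01/-1.621e+00) = 36.663021
iter 3: u=1.272058  f(a)=+6.378e-04  f'(a)=-1.608e+00  a ← 36.663021 − (+6.378e-04/-1.608e+00) = 36.663418
iter 4: u=1.272045  f(a)=+1.142e-08  f'(a)=-1.607e+00  a ← 36.663418 − (+1.142e-08/-1.607e+00) = 36.663418
iter 5: u=1.272045  f(a)=-1.421e-14  f'(a)=-1.607e+00  a ← 36.663418 − (-1.421e-14/-1.607e+00) = 36.663418
converged: |Δa| < 1e-12 after 5 iterations
sag = a·(cosh(S/(2a)) − 1) = 36.663418·(cosh(1.272045) − 1) = 33.884300
T_max/T_min = cosh(S/(2a)) = 1.924199

a=36.663 sag=33.884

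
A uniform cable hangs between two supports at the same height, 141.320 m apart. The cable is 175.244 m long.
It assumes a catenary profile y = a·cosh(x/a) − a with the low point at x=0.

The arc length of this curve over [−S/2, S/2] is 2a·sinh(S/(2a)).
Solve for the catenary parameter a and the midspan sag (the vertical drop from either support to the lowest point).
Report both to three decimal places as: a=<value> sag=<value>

seed: a₀ = √(S³/(24(L−S))) = √(141.320³/(24·33.924)) = 58.877084
iter 1: u=1.200127  f(a)=+2.529e+00  f'(a)=-1.327e+00  a ← 58.877084 − (+2.529e+00/-1.327e+00) = 60.782367
iter 2: u=1.162508  f(a)=+1.279e-01  f'(a)=-1.196e+00  a ← 60.782367 − (+1.279e-01/-1.196e+00) = 60.889336
iter 3: u=1.160466  f(a)=+3.661e-04  f'(a)=-1.189e+00  a ← 60.889336 − (+3.661e-04/-1.189e+00) = 60.889643
iter 4: u=1.160460  f(a)=+3.016e-09  f'(a)=-1.189e+00  a ← 60.889643 − (+3.016e-09/-1.189e+00) = 60.889643
iter 5: u=1.160460  f(a)=+0.000e+00  f'(a)=-1.189e+00  a ← 60.889643 − (+0.000e+00/-1.189e+00) = 60.889643
converged: |Δa| < 1e-12 after 5 iterations
sag = a·(cosh(S/(2a)) − 1) = 60.889643·(cosh(1.160460) − 1) = 45.811638
T_max/T_min = cosh(S/(2a)) = 1.752372

a=60.890 sag=45.812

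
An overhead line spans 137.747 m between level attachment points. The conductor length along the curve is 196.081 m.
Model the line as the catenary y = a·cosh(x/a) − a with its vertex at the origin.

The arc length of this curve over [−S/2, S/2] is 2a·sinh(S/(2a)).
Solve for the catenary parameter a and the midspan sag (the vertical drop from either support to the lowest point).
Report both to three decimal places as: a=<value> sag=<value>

a=45.722 sag=62.456

seed: a₀ = √(S³/(24(L−S))) = √(137.747³/(24·58.334)) = 43.207260
iter 1: u=1.594026  f(a)=+7.876e+00  f'(a)=-3.452e+00  a ← 43.207260 − (+7.876e+00/-3.452e+00) = 45.489019
iter 2: u=1.514069  f(a)=+6.669e-01  f'(a)=-2.890e+00  a ← 45.489019 − (+6.669e-01/-2.890e+00) = 45.719803
iter 3: u=1.506426  f(a)=+5.759e-03  f'(a)=-2.840e+00  a ← 45.719803 − (+5.759e-03/-2.840e+00) = 45.721831
iter 4: u=1.506359  f(a)=+4.377e-07  f'(a)=-2.840e+00  a ← 45.721831 − (+4.377e-07/-2.840e+00) = 45.721831
iter 5: u=1.506359  f(a)=-2.842e-14  f'(a)=-2.840e+00  a ← 45.721831 − (-2.842e-14/-2.840e+00) = 45.721831
converged: |Δa| < 1e-12 after 5 iterations
sag = a·(cosh(S/(2a)) − 1) = 45.721831·(cosh(1.506359) − 1) = 62.455918
T_max/T_min = cosh(S/(2a)) = 2.365998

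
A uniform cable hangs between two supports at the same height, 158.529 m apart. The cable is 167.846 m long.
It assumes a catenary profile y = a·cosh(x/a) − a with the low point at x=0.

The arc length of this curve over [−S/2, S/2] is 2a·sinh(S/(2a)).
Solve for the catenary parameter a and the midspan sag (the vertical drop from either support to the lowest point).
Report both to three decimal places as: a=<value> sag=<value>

a=134.642 sag=24.013

seed: a₀ = √(S³/(24(L−S))) = √(158.529³/(24·9.317)) = 133.480988
iter 1: u=0.593826  f(a)=+1.657e-01  f'(a)=-1.446e-01  a ← 133.480988 − (+1.657e-01/-1.446e-01) = 134.626735
iter 2: u=0.588772  f(a)=+2.157e-03  f'(a)=-1.408e-01  a ← 134.626735 − (+2.157e-03/-1.408e-01) = 134.642051
iter 3: u=0.588705  f(a)=+3.765e-07  f'(a)=-1.408e-01  a ← 134.642051 − (+3.765e-07/-1.408e-01) = 134.642054
iter 4: u=0.588705  f(a)=+0.000e+00  f'(a)=-1.408e-01  a ← 134.642054 − (+0.000e+00/-1.408e-01) = 134.642054
converged: |Δa| < 1e-12 after 4 iterations
sag = a·(cosh(S/(2a)) − 1) = 134.642054·(cosh(0.588705) − 1) = 24.013399
T_max/T_min = cosh(S/(2a)) = 1.178350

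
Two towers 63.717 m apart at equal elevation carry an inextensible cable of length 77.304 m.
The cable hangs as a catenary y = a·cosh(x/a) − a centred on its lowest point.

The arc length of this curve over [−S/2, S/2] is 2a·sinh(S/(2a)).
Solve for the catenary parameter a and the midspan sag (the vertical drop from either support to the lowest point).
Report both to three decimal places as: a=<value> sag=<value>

a=29.025 sag=19.311

seed: a₀ = √(S³/(24(L−S))) = √(63.717³/(24·13.587)) = 28.165377
iter 1: u=1.131123  f(a)=+8.961e-01  f'(a)=-1.094e+00  a ← 28.165377 − (+8.961e-01/-1.094e+00) = 28.984505
iter 2: u=1.099156  f(a)=+4.058e-02  f'(a)=-9.970e-01  a ← 28.984505 − (+4.058e-02/-9.970e-01) = 29.025209
iter 3: u=1.097615  f(a)=+9.195e-05  f'(a)=-9.925e-01  a ← 29.025209 − (+9.195e-05/-9.925e-01) = 29.025301
iter 4: u=1.097611  f(a)=+4.745e-10  f'(a)=-9.924e-01  a ← 29.025301 − (+4.745e-10/-9.924e-01) = 29.025301
iter 5: u=1.097611  f(a)=+1.421e-14  f'(a)=-9.924e-01  a ← 29.025301 − (+1.421e-14/-9.924e-01) = 29.025301
converged: |Δa| < 1e-12 after 5 iterations
sag = a·(cosh(S/(2a)) − 1) = 29.025301·(cosh(1.097611) − 1) = 19.311488
T_max/T_min = cosh(S/(2a)) = 1.665333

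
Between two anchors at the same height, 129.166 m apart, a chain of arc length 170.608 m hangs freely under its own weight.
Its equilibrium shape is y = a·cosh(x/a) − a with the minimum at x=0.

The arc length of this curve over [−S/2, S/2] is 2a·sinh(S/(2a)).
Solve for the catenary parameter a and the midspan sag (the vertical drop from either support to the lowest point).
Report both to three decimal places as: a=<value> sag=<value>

a=48.640 sag=49.557

seed: a₀ = √(S³/(24(L−S))) = √(129.166³/(24·41.442)) = 46.547498
iter 1: u=1.387464  f(a)=+4.177e+00  f'(a)=-2.148e+00  a ← 46.547498 − (+4.177e+00/-2.148e+00) = 48.492110
iter 2: u=1.331825  f(a)=+2.760e-01  f'(a)=-1.873e+00  a ← 48.492110 − (+2.760e-01/-1.873e+00) = 48.639504
iter 3: u=1.327789  f(a)=+1.394e-03  f'(a)=-1.854e+00  a ← 48.639504 − (+1.394e-03/-1.854e+00) = 48.640256
iter 4: u=1.327769  f(a)=+3.594e-08  f'(a)=-1.854e+00  a ← 48.640256 − (+3.594e-08/-1.854e+00) = 48.640256
iter 5: u=1.327769  f(a)=+0.000e+00  f'(a)=-1.854e+00  a ← 48.640256 − (+0.000e+00/-1.854e+00) = 48.640256
converged: |Δa| < 1e-12 after 5 iterations
sag = a·(cosh(S/(2a)) − 1) = 48.640256·(cosh(1.327769) − 1) = 49.556724
T_max/T_min = cosh(S/(2a)) = 2.018842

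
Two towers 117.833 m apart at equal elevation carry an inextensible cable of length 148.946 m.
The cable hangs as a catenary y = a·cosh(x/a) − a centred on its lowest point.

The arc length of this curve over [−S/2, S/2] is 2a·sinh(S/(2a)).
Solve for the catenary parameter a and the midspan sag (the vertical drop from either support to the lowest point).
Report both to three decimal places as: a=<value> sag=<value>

seed: a₀ = √(S³/(24(L−S))) = √(117.833³/(24·31.113)) = 46.808404
iter 1: u=1.258674  f(a)=+2.560e+00  f'(a)=-1.552e+00  a ← 46.808404 − (+2.560e+00/-1.552e+00) = 48.457353
iter 2: u=1.215842  f(a)=+1.415e-01  f'(a)=-1.385e+00  a ← 48.457353 − (+1.415e-01/-1.385e+00) = 48.559501
iter 3: u=1.213285  f(a)=+4.881e-04  f'(a)=-1.375e+00  a ← 48.559501 − (+4.881e-04/-1.375e+00) = 48.559856
iter 4: u=1.213276  f(a)=+5.856e-09  f'(a)=-1.375e+00  a ← 48.559856 − (+5.856e-09/-1.375e+00) = 48.559856
iter 5: u=1.213276  f(a)=+0.000e+00  f'(a)=-1.375e+00  a ← 48.559856 − (+0.000e+00/-1.375e+00) = 48.559856
converged: |Δa| < 1e-12 after 5 iterations
sag = a·(cosh(S/(2a)) − 1) = 48.559856·(cosh(1.213276) − 1) = 40.346203
T_max/T_min = cosh(S/(2a)) = 1.830855

a=48.560 sag=40.346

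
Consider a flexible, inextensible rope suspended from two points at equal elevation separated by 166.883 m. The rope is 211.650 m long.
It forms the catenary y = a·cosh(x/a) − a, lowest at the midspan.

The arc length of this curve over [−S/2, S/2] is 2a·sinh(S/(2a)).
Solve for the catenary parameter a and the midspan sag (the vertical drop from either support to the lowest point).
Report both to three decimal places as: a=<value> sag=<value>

a=68.269 sag=57.666

seed: a₀ = √(S³/(24(L−S))) = √(166.883³/(24·44.767)) = 65.770862
iter 1: u=1.268670  f(a)=+3.744e+00  f'(a)=-1.593e+00  a ← 65.770862 − (+3.744e+00/-1.593e+00) = 68.120496
iter 2: u=1.224910  f(a)=+2.100e-01  f'(a)=-1.419e+00  a ← 68.120496 − (+2.100e-01/-1.419e+00) = 68.268450
iter 3: u=1.222256  f(a)=+7.474e-04  f'(a)=-1.409e+00  a ← 68.268450 − (+7.474e-04/-1.409e+00) = 68.268980
iter 4: u=1.222246  f(a)=+9.542e-09  f'(a)=-1.409e+00  a ← 68.268980 − (+9.542e-09/-1.409e+00) = 68.268980
iter 5: u=1.222246  f(a)=-2.842e-14  f'(a)=-1.409e+00  a ← 68.268980 − (-2.842e-14/-1.409e+00) = 68.268980
converged: |Δa| < 1e-12 after 5 iterations
sag = a·(cosh(S/(2a)) − 1) = 68.268980·(cosh(1.222246) − 1) = 57.665861
T_max/T_min = cosh(S/(2a)) = 1.844686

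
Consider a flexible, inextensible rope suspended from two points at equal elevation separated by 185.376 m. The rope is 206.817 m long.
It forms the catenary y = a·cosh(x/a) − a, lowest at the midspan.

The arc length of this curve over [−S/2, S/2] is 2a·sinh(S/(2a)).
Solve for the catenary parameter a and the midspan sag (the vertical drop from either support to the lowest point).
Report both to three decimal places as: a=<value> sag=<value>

seed: a₀ = √(S³/(24(L−S))) = √(185.376³/(24·21.441)) = 111.263347
iter 1: u=0.833051  f(a)=+7.564e-01  f'(a)=-4.128e-01  a ← 111.263347 − (+7.564e-01/-4.128e-01) = 113.095554
iter 2: u=0.819555  f(a)=+1.909e-02  f'(a)=-3.922e-01  a ← 113.095554 − (+1.909e-02/-3.922e-01) = 113.144221
iter 3: u=0.819202  f(a)=+1.285e-05  f'(a)=-3.917e-01  a ← 113.144221 − (+1.285e-05/-3.917e-01) = 113.144254
iter 4: u=0.819202  f(a)=+5.826e-12  f'(a)=-3.917e-01  a ← 113.144254 − (+5.826e-12/-3.917e-01) = 113.144254
converged: |Δa| < 1e-12 after 4 iterations
sag = a·(cosh(S/(2a)) − 1) = 113.144254·(cosh(0.819202) − 1) = 40.136339
T_max/T_min = cosh(S/(2a)) = 1.354736

a=113.144 sag=40.136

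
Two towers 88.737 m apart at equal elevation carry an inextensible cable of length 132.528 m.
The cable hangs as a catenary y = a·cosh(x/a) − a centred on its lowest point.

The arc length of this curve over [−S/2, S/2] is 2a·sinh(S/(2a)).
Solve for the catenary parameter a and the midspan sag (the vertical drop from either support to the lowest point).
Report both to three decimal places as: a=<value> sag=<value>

seed: a₀ = √(S³/(24(L−S))) = √(88.737³/(24·43.791)) = 25.784521
iter 1: u=1.720742  f(a)=+6.960e+00  f'(a)=-4.515e+00  a ← 25.784521 − (+6.960e+00/-4.515e+00) = 27.326004
iter 2: u=1.623673  f(a)=+6.729e-01  f'(a)=-3.680e+00  a ← 27.326004 − (+6.729e-01/-3.680e+00) = 27.508849
iter 3: u=1.612881  f(a)=+7.779e-03  f'(a)=-3.596e+00  a ← 27.508849 − (+7.779e-03/-3.596e+00) = 27.511012
iter 4: u=1.612754  f(a)=+1.066e-06  f'(a)=-3.595e+00  a ← 27.511012 − (+1.066e-06/-3.595e+00) = 27.511013
iter 5: u=1.612754  f(a)=+0.000e+00  f'(a)=-3.595e+00  a ← 27.511013 − (+0.000e+00/-3.595e+00) = 27.511013
converged: |Δa| < 1e-12 after 5 iterations
sag = a·(cosh(S/(2a)) − 1) = 27.511013·(cosh(1.612754) − 1) = 44.236973
T_max/T_min = cosh(S/(2a)) = 2.607973

a=27.511 sag=44.237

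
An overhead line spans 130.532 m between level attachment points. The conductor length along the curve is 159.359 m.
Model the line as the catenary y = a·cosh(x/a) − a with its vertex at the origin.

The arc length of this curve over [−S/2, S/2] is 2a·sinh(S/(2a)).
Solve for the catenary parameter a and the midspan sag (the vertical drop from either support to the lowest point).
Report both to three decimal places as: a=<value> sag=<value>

a=58.488 sag=40.354

seed: a₀ = √(S³/(24(L−S))) = √(130.532³/(24·28.827)) = 56.698314
iter 1: u=1.151110  f(a)=+1.971e+00  f'(a)=-1.158e+00  a ← 56.698314 − (+1.971e+00/-1.158e+00) = 58.400406
iter 2: u=1.117561  f(a)=+9.225e-02  f'(a)=-1.052e+00  a ← 58.400406 − (+9.225e-02/-1.052e+00) = 58.488093
iter 3: u=1.115885  f(a)=+2.240e-04  f'(a)=-1.047e+00  a ← 58.488093 − (+2.240e-04/-1.047e+00) = 58.488307
iter 4: u=1.115881  f(a)=+1.328e-09  f'(a)=-1.047e+00  a ← 58.488307 − (+1.328e-09/-1.047e+00) = 58.488307
iter 5: u=1.115881  f(a)=+0.000e+00  f'(a)=-1.047e+00  a ← 58.488307 − (+0.000e+00/-1.047e+00) = 58.488307
converged: |Δa| < 1e-12 after 5 iterations
sag = a·(cosh(S/(2a)) − 1) = 58.488307·(cosh(1.115881) − 1) = 40.353510
T_max/T_min = cosh(S/(2a)) = 1.689941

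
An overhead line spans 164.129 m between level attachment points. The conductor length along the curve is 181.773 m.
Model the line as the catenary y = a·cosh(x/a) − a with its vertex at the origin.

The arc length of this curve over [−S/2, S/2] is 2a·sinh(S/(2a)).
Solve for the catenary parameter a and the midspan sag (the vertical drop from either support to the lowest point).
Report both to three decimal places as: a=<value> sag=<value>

seed: a₀ = √(S³/(24(L−S))) = √(164.129³/(24·17.644)) = 102.181868
iter 1: u=0.803122  f(a)=+5.778e-01  f'(a)=-3.681e-01  a ← 102.181868 − (+5.778e-01/-3.681e-01) = 103.751494
iter 2: u=0.790972  f(a)=+1.358e-02  f'(a)=-3.510e-01  a ← 103.751494 − (+1.358e-02/-3.510e-01) = 103.790192
iter 3: u=0.790677  f(a)=+7.907e-06  f'(a)=-3.506e-01  a ← 103.790192 − (+7.907e-06/-3.506e-01) = 103.790215
iter 4: u=0.790677  f(a)=+2.700e-12  f'(a)=-3.506e-01  a ← 103.790215 − (+2.700e-12/-3.506e-01) = 103.790215
converged: |Δa| < 1e-12 after 4 iterations
sag = a·(cosh(S/(2a)) − 1) = 103.790215·(cosh(0.790677) − 1) = 34.169071
T_max/T_min = cosh(S/(2a)) = 1.329213

a=103.790 sag=34.169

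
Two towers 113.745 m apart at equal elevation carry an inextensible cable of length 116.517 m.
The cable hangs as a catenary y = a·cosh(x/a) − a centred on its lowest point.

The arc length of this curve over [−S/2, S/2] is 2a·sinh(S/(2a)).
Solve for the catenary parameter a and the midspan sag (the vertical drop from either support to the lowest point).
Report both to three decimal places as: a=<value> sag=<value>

a=149.270 sag=10.966

seed: a₀ = √(S³/(24(L−S))) = √(113.745³/(24·2.772)) = 148.729199
iter 1: u=0.382390  f(a)=+2.034e-02  f'(a)=-3.782e-02  a ← 148.729199 − (+2.034e-02/-3.782e-02) = 149.266879
iter 2: u=0.381012  f(a)=+1.108e-04  f'(a)=-3.741e-02  a ← 149.266879 − (+1.108e-04/-3.741e-02) = 149.269841
iter 3: u=0.381005  f(a)=+3.330e-09  f'(a)=-3.741e-02  a ← 149.269841 − (+3.330e-09/-3.741e-02) = 149.269841
iter 4: u=0.381005  f(a)=-2.842e-14  f'(a)=-3.741e-02  a ← 149.269841 − (-2.842e-14/-3.741e-02) = 149.269841
converged: |Δa| < 1e-12 after 4 iterations
sag = a·(cosh(S/(2a)) − 1) = 149.269841·(cosh(0.381005) − 1) = 10.966042
T_max/T_min = cosh(S/(2a)) = 1.073465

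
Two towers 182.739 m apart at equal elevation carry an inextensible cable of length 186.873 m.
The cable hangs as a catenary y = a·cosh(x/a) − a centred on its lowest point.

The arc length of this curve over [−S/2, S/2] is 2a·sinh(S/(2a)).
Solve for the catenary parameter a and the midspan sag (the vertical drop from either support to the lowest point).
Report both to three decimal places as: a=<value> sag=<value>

a=248.840 sag=16.964

seed: a₀ = √(S³/(24(L−S))) = √(182.739³/(24·4.134)) = 248.002472
iter 1: u=0.368422  f(a)=+2.815e-02  f'(a)=-3.379e-02  a ← 248.002472 − (+2.815e-02/-3.379e-02) = 248.835399
iter 2: u=0.367189  f(a)=+1.424e-04  f'(a)=-3.345e-02  a ← 248.835399 − (+1.424e-04/-3.345e-02) = 248.839656
iter 3: u=0.367182  f(a)=+3.688e-09  f'(a)=-3.345e-02  a ← 248.839656 − (+3.688e-09/-3.345e-02) = 248.839657
iter 4: u=0.367182  f(a)=+2.842e-14  f'(a)=-3.345e-02  a ← 248.839657 − (+2.842e-14/-3.345e-02) = 248.839657
converged: |Δa| < 1e-12 after 4 iterations
sag = a·(cosh(S/(2a)) − 1) = 248.839657·(cosh(0.367182) − 1) = 16.963944
T_max/T_min = cosh(S/(2a)) = 1.068172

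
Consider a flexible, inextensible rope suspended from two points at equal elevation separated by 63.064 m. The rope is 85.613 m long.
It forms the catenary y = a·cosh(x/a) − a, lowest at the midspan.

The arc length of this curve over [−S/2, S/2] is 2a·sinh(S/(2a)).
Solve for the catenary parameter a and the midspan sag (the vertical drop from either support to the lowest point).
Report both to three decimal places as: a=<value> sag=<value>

seed: a₀ = √(S³/(24(L−S))) = √(63.064³/(24·22.549)) = 21.527966
iter 1: u=1.464699  f(a)=+2.546e+00  f'(a)=-2.580e+00  a ← 21.527966 − (+2.546e+00/-2.580e+00) = 22.514774
iter 2: u=1.400503  f(a)=+1.855e-01  f'(a)=-2.217e+00  a ← 22.514774 − (+1.855e-01/-2.217e+00) = 22.598473
iter 3: u=1.395315  f(a)=+1.156e-03  f'(a)=-2.189e+00  a ← 22.598473 − (+1.156e-03/-2.189e+00) = 22.599002
iter 4: u=1.395283  f(a)=+4.553e-08  f'(a)=-2.189e+00  a ← 22.599002 − (+4.553e-08/-2.189e+00) = 22.599002
iter 5: u=1.395283  f(a)=+0.000e+00  f'(a)=-2.189e+00  a ← 22.599002 − (+0.000e+00/-2.189e+00) = 22.599002
converged: |Δa| < 1e-12 after 5 iterations
sag = a·(cosh(S/(2a)) − 1) = 22.599002·(cosh(1.395283) − 1) = 25.806693
T_max/T_min = cosh(S/(2a)) = 2.141940

a=22.599 sag=25.807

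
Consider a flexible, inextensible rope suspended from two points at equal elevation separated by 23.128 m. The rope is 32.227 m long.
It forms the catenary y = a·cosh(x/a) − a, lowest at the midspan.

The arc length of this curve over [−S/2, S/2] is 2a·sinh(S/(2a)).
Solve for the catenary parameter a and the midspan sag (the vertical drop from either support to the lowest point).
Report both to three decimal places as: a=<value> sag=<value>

a=7.936 sag=10.026

seed: a₀ = √(S³/(24(L−S))) = √(23.128³/(24·9.099)) = 7.526701
iter 1: u=1.536397  f(a)=+1.136e+00  f'(a)=-3.039e+00  a ← 7.526701 − (+1.136e+00/-3.039e+00) = 7.900631
iter 2: u=1.463681  f(a)=+9.017e-02  f'(a)=-2.574e+00  a ← 7.900631 − (+9.017e-02/-2.574e+00) = 7.935661
iter 3: u=1.457219  f(a)=+6.759e-04  f'(a)=-2.536e+00  a ← 7.935661 − (+6.759e-04/-2.536e+00) = 7.935928
iter 4: u=1.457171  f(a)=+3.861e-08  f'(a)=-2.535e+00  a ← 7.935928 − (+3.861e-08/-2.535e+00) = 7.935928
iter 5: u=1.457171  f(a)=-7.105e-15  f'(a)=-2.535e+00  a ← 7.935928 − (-7.105e-15/-2.535e+00) = 7.935928
converged: |Δa| < 1e-12 after 5 iterations
sag = a·(cosh(S/(2a)) − 1) = 7.935928·(cosh(1.457171) − 1) = 10.025805
T_max/T_min = cosh(S/(2a)) = 2.263344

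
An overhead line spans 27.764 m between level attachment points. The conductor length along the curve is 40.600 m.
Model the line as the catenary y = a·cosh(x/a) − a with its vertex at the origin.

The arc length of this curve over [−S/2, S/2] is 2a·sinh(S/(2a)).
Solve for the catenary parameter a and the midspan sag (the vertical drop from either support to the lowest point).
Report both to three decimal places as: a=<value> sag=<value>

seed: a₀ = √(S³/(24(L−S))) = √(27.764³/(24·12.836)) = 8.334942
iter 1: u=1.665519  f(a)=+1.903e+00  f'(a)=-4.024e+00  a ← 8.334942 − (+1.903e+00/-4.024e+00) = 8.807794
iter 2: u=1.576104  f(a)=+1.739e-01  f'(a)=-3.319e+00  a ← 8.807794 − (+1.739e-01/-3.319e+00) = 8.860196
iter 3: u=1.566782  f(a)=+1.776e-03  f'(a)=-3.251e+00  a ← 8.860196 − (+1.776e-03/-3.251e+00) = 8.860743
iter 4: u=1.566686  f(a)=+1.894e-07  f'(a)=-3.251e+00  a ← 8.860743 − (+1.894e-07/-3.251e+00) = 8.860743
iter 5: u=1.566686  f(a)=+7.105e-15  f'(a)=-3.251e+00  a ← 8.860743 − (+7.105e-15/-3.251e+00) = 8.860743
converged: |Δa| < 1e-12 after 5 iterations
sag = a·(cosh(S/(2a)) − 1) = 8.860743·(cosh(1.566686) − 1) = 13.288812
T_max/T_min = cosh(S/(2a)) = 2.499740

a=8.861 sag=13.289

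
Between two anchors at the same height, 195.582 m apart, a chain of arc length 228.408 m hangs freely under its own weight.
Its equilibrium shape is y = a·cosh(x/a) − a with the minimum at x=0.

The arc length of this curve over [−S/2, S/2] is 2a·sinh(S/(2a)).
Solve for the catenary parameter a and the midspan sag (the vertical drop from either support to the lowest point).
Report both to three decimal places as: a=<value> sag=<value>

seed: a₀ = √(S³/(24(L−S))) = √(195.582³/(24·32.826)) = 97.449299
iter 1: u=1.003506  f(a)=+1.693e+00  f'(a)=-7.440e-01  a ← 97.449299 − (+1.693e+00/-7.440e-01) = 99.724759
iter 2: u=0.980609  f(a)=+6.111e-02  f'(a)=-6.912e-01  a ← 99.724759 − (+6.111e-02/-6.912e-01) = 99.813177
iter 3: u=0.979740  f(a)=+8.624e-05  f'(a)=-6.892e-01  a ← 99.813177 − (+8.624e-05/-6.892e-01) = 99.813302
iter 4: u=0.979739  f(a)=+1.723e-10  f'(a)=-6.892e-01  a ← 99.813302 − (+1.723e-10/-6.892e-01) = 99.813302
iter 5: u=0.979739  f(a)=+2.842e-14  f'(a)=-6.892e-01  a ← 99.813302 − (+2.842e-14/-6.892e-01) = 99.813302
converged: |Δa| < 1e-12 after 5 iterations
sag = a·(cosh(S/(2a)) − 1) = 99.813302·(cosh(0.979739) − 1) = 51.861511
T_max/T_min = cosh(S/(2a)) = 1.519585

a=99.813 sag=51.862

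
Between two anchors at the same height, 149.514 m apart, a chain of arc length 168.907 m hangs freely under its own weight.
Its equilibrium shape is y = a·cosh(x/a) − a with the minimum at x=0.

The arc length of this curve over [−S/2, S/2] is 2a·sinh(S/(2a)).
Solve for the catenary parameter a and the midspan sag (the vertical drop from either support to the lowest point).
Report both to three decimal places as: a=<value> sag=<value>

a=86.343 sag=34.436

seed: a₀ = √(S³/(24(L−S))) = √(149.514³/(24·19.393)) = 84.741212
iter 1: u=0.882180  f(a)=+7.688e-01  f'(a)=-4.943e-01  a ← 84.741212 − (+7.688e-01/-4.943e-01) = 86.296380
iter 2: u=0.866282  f(a)=+2.167e-02  f'(a)=-4.668e-01  a ← 86.296380 − (+2.167e-02/-4.668e-01) = 86.342808
iter 3: u=0.865816  f(a)=+1.833e-05  f'(a)=-4.660e-01  a ← 86.342808 − (+1.833e-05/-4.660e-01) = 86.342848
iter 4: u=0.865816  f(a)=+1.313e-11  f'(a)=-4.660e-01  a ← 86.342848 − (+1.313e-11/-4.660e-01) = 86.342848
converged: |Δa| < 1e-12 after 4 iterations
sag = a·(cosh(S/(2a)) − 1) = 86.342848·(cosh(0.865816) − 1) = 34.435797
T_max/T_min = cosh(S/(2a)) = 1.398826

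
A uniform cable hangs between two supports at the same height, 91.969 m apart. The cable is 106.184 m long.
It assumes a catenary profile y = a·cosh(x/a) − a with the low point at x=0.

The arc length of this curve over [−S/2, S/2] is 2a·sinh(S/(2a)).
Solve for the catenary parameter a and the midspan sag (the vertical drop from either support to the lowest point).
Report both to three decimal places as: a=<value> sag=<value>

seed: a₀ = √(S³/(24(L−S))) = √(91.969³/(24·14.215)) = 47.751074
iter 1: u=0.963005  f(a)=+6.739e-01  f'(a)=-6.525e-01  a ← 47.751074 − (+6.739e-01/-6.525e-01) = 48.783908
iter 2: u=0.942616  f(a)=+2.248e-02  f'(a)=-6.096e-01  a ← 48.783908 − (+2.248e-02/-6.096e-01) = 48.820793
iter 3: u=0.941904  f(a)=+2.694e-05  f'(a)=-6.081e-01  a ← 48.820793 − (+2.694e-05/-6.081e-01) = 48.820837
iter 4: u=0.941903  f(a)=+3.880e-11  f'(a)=-6.081e-01  a ← 48.820837 − (+3.880e-11/-6.081e-01) = 48.820837
iter 5: u=0.941903  f(a)=+1.421e-14  f'(a)=-6.081e-01  a ← 48.820837 − (+1.421e-14/-6.081e-01) = 48.820837
converged: |Δa| < 1e-12 after 5 iterations
sag = a·(cosh(S/(2a)) − 1) = 48.820837·(cosh(0.941903) − 1) = 23.305681
T_max/T_min = cosh(S/(2a)) = 1.477372

a=48.821 sag=23.306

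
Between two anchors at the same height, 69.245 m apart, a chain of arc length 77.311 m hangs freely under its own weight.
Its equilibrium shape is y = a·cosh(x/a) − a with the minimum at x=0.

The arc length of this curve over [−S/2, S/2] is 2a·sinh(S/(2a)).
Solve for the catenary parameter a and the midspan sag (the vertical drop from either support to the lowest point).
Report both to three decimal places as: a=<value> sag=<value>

a=42.119 sag=15.050

seed: a₀ = √(S³/(24(L−S))) = √(69.245³/(24·8.066)) = 41.414069
iter 1: u=0.836008  f(a)=+2.866e-01  f'(a)=-4.174e-01  a ← 41.414069 − (+2.866e-01/-4.174e-01) = 42.100646
iter 2: u=0.822375  f(a)=+7.283e-03  f'(a)=-3.965e-01  a ← 42.100646 − (+7.283e-03/-3.965e-01) = 42.119015
iter 3: u=0.822016  f(a)=+4.974e-06  f'(a)=-3.959e-01  a ← 42.119015 − (+4.974e-06/-3.959e-01) = 42.119028
iter 4: u=0.822016  f(a)=+2.331e-12  f'(a)=-3.959e-01  a ← 42.119028 − (+2.331e-12/-3.959e-01) = 42.119028
converged: |Δa| < 1e-12 after 4 iterations
sag = a·(cosh(S/(2a)) − 1) = 42.119028·(cosh(0.822016) − 1) = 15.049672
T_max/T_min = cosh(S/(2a)) = 1.357313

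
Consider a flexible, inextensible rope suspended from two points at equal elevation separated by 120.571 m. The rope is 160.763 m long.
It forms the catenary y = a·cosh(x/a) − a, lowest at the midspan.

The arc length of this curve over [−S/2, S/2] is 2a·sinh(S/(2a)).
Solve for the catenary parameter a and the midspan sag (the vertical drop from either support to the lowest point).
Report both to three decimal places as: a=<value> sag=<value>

seed: a₀ = √(S³/(24(L−S))) = √(120.571³/(24·40.192)) = 42.627402
iter 1: u=1.414243  f(a)=+4.216e+00  f'(a)=-2.291e+00  a ← 42.627402 − (+4.216e+00/-2.291e+00) = 44.467841
iter 2: u=1.355710  f(a)=+2.884e-01  f'(a)=-1.987e+00  a ← 44.467841 − (+2.884e-01/-1.987e+00) = 44.612983
iter 3: u=1.351299  f(a)=+1.569e-03  f'(a)=-1.966e+00  a ← 44.612983 − (+1.569e-03/-1.966e+00) = 44.613781
iter 4: u=1.351275  f(a)=+4.699e-08  f'(a)=-1.966e+00  a ← 44.613781 − (+4.699e-08/-1.966e+00) = 44.613781
iter 5: u=1.351275  f(a)=-2.842e-14  f'(a)=-1.966e+00  a ← 44.613781 − (-2.842e-14/-1.966e+00) = 44.613781
converged: |Δa| < 1e-12 after 5 iterations
sag = a·(cosh(S/(2a)) − 1) = 44.613781·(cosh(1.351275) − 1) = 47.318667
T_max/T_min = cosh(S/(2a)) = 2.060629

a=44.614 sag=47.319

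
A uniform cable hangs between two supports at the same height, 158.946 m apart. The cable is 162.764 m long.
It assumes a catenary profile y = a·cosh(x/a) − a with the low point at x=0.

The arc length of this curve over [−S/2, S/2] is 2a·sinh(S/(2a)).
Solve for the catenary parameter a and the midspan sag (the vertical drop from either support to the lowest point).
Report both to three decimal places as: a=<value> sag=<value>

a=210.089 sag=15.212

seed: a₀ = √(S³/(24(L−S))) = √(158.946³/(24·3.818)) = 209.339326
iter 1: u=0.379637  f(a)=+2.761e-02  f'(a)=-3.701e-02  a ← 209.339326 − (+2.761e-02/-3.701e-02) = 210.085384
iter 2: u=0.378289  f(a)=+1.483e-04  f'(a)=-3.661e-02  a ← 210.085384 − (+1.483e-04/-3.661e-02) = 210.089435
iter 3: u=0.378282  f(a)=+4.329e-09  f'(a)=-3.661e-02  a ← 210.089435 − (+4.329e-09/-3.661e-02) = 210.089435
iter 4: u=0.378282  f(a)=-2.842e-14  f'(a)=-3.661e-02  a ← 210.089435 − (-2.842e-14/-3.661e-02) = 210.089435
converged: |Δa| < 1e-12 after 4 iterations
sag = a·(cosh(S/(2a)) − 1) = 210.089435·(cosh(0.378282) − 1) = 15.211698
T_max/T_min = cosh(S/(2a)) = 1.072406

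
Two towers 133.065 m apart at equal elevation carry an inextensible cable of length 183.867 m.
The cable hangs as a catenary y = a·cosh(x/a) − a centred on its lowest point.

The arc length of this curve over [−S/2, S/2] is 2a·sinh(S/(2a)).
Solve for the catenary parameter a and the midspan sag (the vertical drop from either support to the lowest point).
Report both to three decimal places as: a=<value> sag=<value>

seed: a₀ = √(S³/(24(L−S))) = √(133.065³/(24·50.802)) = 43.959195
iter 1: u=1.513506  f(a)=+6.146e+00  f'(a)=-2.886e+00  a ← 43.959195 − (+6.146e+00/-2.886e+00) = 46.088892
iter 2: u=1.443569  f(a)=+4.749e-01  f'(a)=-2.456e+00  a ← 46.088892 − (+4.749e-01/-2.456e+00) = 46.282269
iter 3: u=1.437538  f(a)=+3.360e-03  f'(a)=-2.421e+00  a ← 46.282269 − (+3.360e-03/-2.421e+00) = 46.283657
iter 4: u=1.437494  f(a)=+1.708e-07  f'(a)=-2.421e+00  a ← 46.283657 − (+1.708e-07/-2.421e+00) = 46.283657
iter 5: u=1.437494  f(a)=-2.842e-14  f'(a)=-2.421e+00  a ← 46.283657 − (-2.842e-14/-2.421e+00) = 46.283657
converged: |Δa| < 1e-12 after 5 iterations
sag = a·(cosh(S/(2a)) − 1) = 46.283657·(cosh(1.437494) − 1) = 56.643236
T_max/T_min = cosh(S/(2a)) = 2.223828

a=46.284 sag=56.643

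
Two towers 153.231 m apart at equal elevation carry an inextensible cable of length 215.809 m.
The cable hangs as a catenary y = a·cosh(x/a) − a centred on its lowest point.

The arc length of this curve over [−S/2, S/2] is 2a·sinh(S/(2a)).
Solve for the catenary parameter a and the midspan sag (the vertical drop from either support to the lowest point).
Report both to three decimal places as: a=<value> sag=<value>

seed: a₀ = √(S³/(24(L−S))) = √(153.231³/(24·62.578)) = 48.944455
iter 1: u=1.565356  f(a)=+8.130e+00  f'(a)=-3.241e+00  a ← 48.944455 − (+8.130e+00/-3.241e+00) = 51.452801
iter 2: u=1.489044  f(a)=+6.668e-01  f'(a)=-2.729e+00  a ← 51.452801 − (+6.668e-01/-2.729e+00) = 51.697095
iter 3: u=1.482008  f(a)=+5.371e-03  f'(a)=-2.686e+00  a ← 51.697095 − (+5.371e-03/-2.686e+00) = 51.699095
iter 4: u=1.481951  f(a)=+3.546e-07  f'(a)=-2.685e+00  a ← 51.699095 − (+3.546e-07/-2.685e+00) = 51.699095
iter 5: u=1.481951  f(a)=+2.842e-14  f'(a)=-2.685e+00  a ← 51.699095 − (+2.842e-14/-2.685e+00) = 51.699095
converged: |Δa| < 1e-12 after 5 iterations
sag = a·(cosh(S/(2a)) − 1) = 51.699095·(cosh(1.481951) − 1) = 67.951135
T_max/T_min = cosh(S/(2a)) = 2.314358

a=51.699 sag=67.951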